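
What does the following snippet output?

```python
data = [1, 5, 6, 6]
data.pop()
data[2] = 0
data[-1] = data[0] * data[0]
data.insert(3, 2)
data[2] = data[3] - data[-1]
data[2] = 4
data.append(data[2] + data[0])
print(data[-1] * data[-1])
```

25

pop() removes 6 → [1, 5, 6]
data[2] = 0 → [1, 5, 0]
data[-1] = data[0]*data[0] = 1*1 = 1 → [1, 5, 1]
insert 2 at 3 → [1, 5, 1, 2]
data[2] = data[3]-data[-1] = 2-2 = 0 → [1, 5, 0, 2]
data[2] = 4 → [1, 5, 4, 2]
append data[2]+data[0] = 4+1 = 5 → [1, 5, 4, 2, 5]
data[-1]*data[-1] = 5*5 = 25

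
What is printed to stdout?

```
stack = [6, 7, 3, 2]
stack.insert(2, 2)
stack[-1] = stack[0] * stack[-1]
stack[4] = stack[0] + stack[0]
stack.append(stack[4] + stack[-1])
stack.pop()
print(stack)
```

insert 2 at 2 → [6, 7, 2, 3, 2]
stack[-1] = stack[0]*stack[-1] = 6*2 = 12 → [6, 7, 2, 3, 12]
stack[4] = stack[0]+stack[0] = 6+6 = 12 → [6, 7, 2, 3, 12]
append stack[4]+stack[-1] = 12+12 = 24 → [6, 7, 2, 3, 12, 24]
pop() removes 24 → [6, 7, 2, 3, 12]

[6, 7, 2, 3, 12]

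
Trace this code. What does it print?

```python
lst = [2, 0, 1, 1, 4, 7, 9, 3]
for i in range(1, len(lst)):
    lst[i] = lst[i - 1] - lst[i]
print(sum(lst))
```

i=1: lst[1] = 2-0 = 2 → [2, 2, 1, 1, 4, 7, 9, 3]
i=2: lst[2] = 2-1 = 1 → [2, 2, 1, 1, 4, 7, 9, 3]
i=3: lst[3] = 1-1 = 0 → [2, 2, 1, 0, 4, 7, 9, 3]
i=4: lst[4] = 0-4 = -4 → [2, 2, 1, 0, -4, 7, 9, 3]
i=5: lst[5] = (-4)-7 = -11 → [2, 2, 1, 0, -4, -11, 9, 3]
i=6: lst[6] = (-11)-9 = -20 → [2, 2, 1, 0, -4, -11, -20, 3]
i=7: lst[7] = (-20)-3 = -23 → [2, 2, 1, 0, -4, -11, -20, -23]
sum = -53

-53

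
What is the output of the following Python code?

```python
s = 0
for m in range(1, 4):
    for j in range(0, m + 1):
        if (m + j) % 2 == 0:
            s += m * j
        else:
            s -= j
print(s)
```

m=1,j=0: odd sum, s = 0-0 = 0
m=1,j=1: even sum, s = 0+1 = 1
m=2,j=0: even sum, s = 1+0 = 1
m=2,j=1: odd sum, s = 1-1 = 0
m=2,j=2: even sum, s = 0+4 = 4
m=3,j=0: odd sum, s = 4-0 = 4
m=3,j=1: even sum, s = 4+3 = 7
m=3,j=2: odd sum, s = 7-2 = 5
m=3,j=3: even sum, s = 5+9 = 14

14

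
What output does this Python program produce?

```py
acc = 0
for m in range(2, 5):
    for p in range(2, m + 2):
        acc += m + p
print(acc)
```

57

m=2,p=2: acc = 0+4 = 4
m=2,p=3: acc = 4+5 = 9
m=3,p=2: acc = 9+5 = 14
m=3,p=3: acc = 14+6 = 20
m=3,p=4: acc = 20+7 = 27
m=4,p=2: acc = 27+6 = 33
m=4,p=3: acc = 33+7 = 40
m=4,p=4: acc = 40+8 = 48
m=4,p=5: acc = 48+9 = 57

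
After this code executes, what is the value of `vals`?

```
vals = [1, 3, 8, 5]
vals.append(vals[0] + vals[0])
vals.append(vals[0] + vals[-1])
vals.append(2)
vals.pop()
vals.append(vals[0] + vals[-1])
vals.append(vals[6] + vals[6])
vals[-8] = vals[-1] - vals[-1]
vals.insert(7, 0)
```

append vals[0]+vals[0] = 1+1 = 2 → [1, 3, 8, 5, 2]
append vals[0]+vals[-1] = 1+2 = 3 → [1, 3, 8, 5, 2, 3]
append 2 → [1, 3, 8, 5, 2, 3, 2]
pop() removes 2 → [1, 3, 8, 5, 2, 3]
append vals[0]+vals[-1] = 1+3 = 4 → [1, 3, 8, 5, 2, 3, 4]
append vals[6]+vals[6] = 4+4 = 8 → [1, 3, 8, 5, 2, 3, 4, 8]
vals[-8] = vals[-1]-vals[-1] = 8-8 = 0 → [0, 3, 8, 5, 2, 3, 4, 8]
insert 0 at 7 → [0, 3, 8, 5, 2, 3, 4, 0, 8]

[0, 3, 8, 5, 2, 3, 4, 0, 8]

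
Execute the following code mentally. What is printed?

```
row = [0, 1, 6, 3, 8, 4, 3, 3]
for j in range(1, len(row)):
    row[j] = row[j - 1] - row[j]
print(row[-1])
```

-28

j=1: row[1] = 0-1 = -1 → [0, -1, 6, 3, 8, 4, 3, 3]
j=2: row[2] = (-1)-6 = -7 → [0, -1, -7, 3, 8, 4, 3, 3]
j=3: row[3] = (-7)-3 = -10 → [0, -1, -7, -10, 8, 4, 3, 3]
j=4: row[4] = (-10)-8 = -18 → [0, -1, -7, -10, -18, 4, 3, 3]
j=5: row[5] = (-18)-4 = -22 → [0, -1, -7, -10, -18, -22, 3, 3]
j=6: row[6] = (-22)-3 = -25 → [0, -1, -7, -10, -18, -22, -25, 3]
j=7: row[7] = (-25)-3 = -28 → [0, -1, -7, -10, -18, -22, -25, -28]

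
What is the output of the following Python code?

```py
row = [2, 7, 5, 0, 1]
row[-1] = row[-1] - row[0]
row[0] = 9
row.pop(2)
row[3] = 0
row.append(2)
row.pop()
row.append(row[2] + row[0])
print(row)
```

row[-1] = row[-1]-row[0] = 1-2 = -1 → [2, 7, 5, 0, -1]
row[0] = 9 → [9, 7, 5, 0, -1]
pop(2) removes 5 → [9, 7, 0, -1]
row[3] = 0 → [9, 7, 0, 0]
append 2 → [9, 7, 0, 0, 2]
pop() removes 2 → [9, 7, 0, 0]
append row[2]+row[0] = 0+9 = 9 → [9, 7, 0, 0, 9]

[9, 7, 0, 0, 9]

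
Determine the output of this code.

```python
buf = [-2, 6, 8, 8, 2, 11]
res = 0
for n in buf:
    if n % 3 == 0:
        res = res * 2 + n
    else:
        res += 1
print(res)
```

12

n=-2: not %3==0, res = 0+1 = 1
n=6: %3==0, res = 1*2+6 = 8
n=8: not %3==0, res = 8+1 = 9
n=8: not %3==0, res = 9+1 = 10
n=2: not %3==0, res = 10+1 = 11
n=11: not %3==0, res = 11+1 = 12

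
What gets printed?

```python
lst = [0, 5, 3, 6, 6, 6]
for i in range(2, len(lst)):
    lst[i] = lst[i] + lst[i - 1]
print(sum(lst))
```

i=2: lst[2] = 3+5 = 8 → [0, 5, 8, 6, 6, 6]
i=3: lst[3] = 6+8 = 14 → [0, 5, 8, 14, 6, 6]
i=4: lst[4] = 6+14 = 20 → [0, 5, 8, 14, 20, 6]
i=5: lst[5] = 6+20 = 26 → [0, 5, 8, 14, 20, 26]
sum = 73

73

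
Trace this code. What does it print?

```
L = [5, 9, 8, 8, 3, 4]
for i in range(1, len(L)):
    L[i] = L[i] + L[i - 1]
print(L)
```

i=1: L[1] = 9+5 = 14 → [5, 14, 8, 8, 3, 4]
i=2: L[2] = 8+14 = 22 → [5, 14, 22, 8, 3, 4]
i=3: L[3] = 8+22 = 30 → [5, 14, 22, 30, 3, 4]
i=4: L[4] = 3+30 = 33 → [5, 14, 22, 30, 33, 4]
i=5: L[5] = 4+33 = 37 → [5, 14, 22, 30, 33, 37]

[5, 14, 22, 30, 33, 37]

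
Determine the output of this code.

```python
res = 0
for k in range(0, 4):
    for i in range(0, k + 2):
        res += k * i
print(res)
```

k=0,i=0: res = 0+0 = 0
k=0,i=1: res = 0+0 = 0
k=1,i=0: res = 0+0 = 0
k=1,i=1: res = 0+1 = 1
k=1,i=2: res = 1+2 = 3
k=2,i=0: res = 3+0 = 3
k=2,i=1: res = 3+2 = 5
k=2,i=2: res = 5+4 = 9
k=2,i=3: res = 9+6 = 15
k=3,i=0: res = 15+0 = 15
k=3,i=1: res = 15+3 = 18
k=3,i=2: res = 18+6 = 24
k=3,i=3: res = 24+9 = 33
k=3,i=4: res = 33+12 = 45

45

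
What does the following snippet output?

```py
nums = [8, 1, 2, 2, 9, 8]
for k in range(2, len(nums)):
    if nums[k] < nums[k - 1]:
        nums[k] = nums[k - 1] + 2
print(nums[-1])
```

k=2: 2>=1, unchanged → [8, 1, 2, 2, 9, 8]
k=3: 2>=2, unchanged → [8, 1, 2, 2, 9, 8]
k=4: 9>=2, unchanged → [8, 1, 2, 2, 9, 8]
k=5: 8<9, nums[5] = 9+2 = 11 → [8, 1, 2, 2, 9, 11]

11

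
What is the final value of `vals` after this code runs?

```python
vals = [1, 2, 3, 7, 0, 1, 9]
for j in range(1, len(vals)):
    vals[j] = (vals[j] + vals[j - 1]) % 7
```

[1, 3, 6, 6, 6, 0, 2]

j=1: vals[1] = (2+1)%7 = 3 → [1, 3, 3, 7, 0, 1, 9]
j=2: vals[2] = (3+3)%7 = 6 → [1, 3, 6, 7, 0, 1, 9]
j=3: vals[3] = (7+6)%7 = 6 → [1, 3, 6, 6, 0, 1, 9]
j=4: vals[4] = (0+6)%7 = 6 → [1, 3, 6, 6, 6, 1, 9]
j=5: vals[5] = (1+6)%7 = 0 → [1, 3, 6, 6, 6, 0, 9]
j=6: vals[6] = (9+0)%7 = 2 → [1, 3, 6, 6, 6, 0, 2]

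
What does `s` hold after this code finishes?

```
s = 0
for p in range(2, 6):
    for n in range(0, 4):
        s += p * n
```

p=2,n=0: s = 0+0 = 0
p=2,n=1: s = 0+2 = 2
p=2,n=2: s = 2+4 = 6
p=2,n=3: s = 6+6 = 12
p=3,n=0: s = 12+0 = 12
p=3,n=1: s = 12+3 = 15
p=3,n=2: s = 15+6 = 21
p=3,n=3: s = 21+9 = 30
p=4,n=0: s = 30+0 = 30
p=4,n=1: s = 30+4 = 34
p=4,n=2: s = 34+8 = 42
p=4,n=3: s = 42+12 = 54
p=5,n=0: s = 54+0 = 54
p=5,n=1: s = 54+5 = 59
p=5,n=2: s = 59+10 = 69
p=5,n=3: s = 69+15 = 84

84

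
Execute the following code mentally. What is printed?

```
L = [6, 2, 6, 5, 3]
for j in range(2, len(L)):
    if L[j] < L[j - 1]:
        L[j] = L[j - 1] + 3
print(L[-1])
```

12

j=2: 6>=2, unchanged → [6, 2, 6, 5, 3]
j=3: 5<6, L[3] = 6+3 = 9 → [6, 2, 6, 9, 3]
j=4: 3<9, L[4] = 9+3 = 12 → [6, 2, 6, 9, 12]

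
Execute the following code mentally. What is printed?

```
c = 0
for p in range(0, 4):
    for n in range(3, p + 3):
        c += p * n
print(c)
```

53

p=1,n=3: c = 0+3 = 3
p=2,n=3: c = 3+6 = 9
p=2,n=4: c = 9+8 = 17
p=3,n=3: c = 17+9 = 26
p=3,n=4: c = 26+12 = 38
p=3,n=5: c = 38+15 = 53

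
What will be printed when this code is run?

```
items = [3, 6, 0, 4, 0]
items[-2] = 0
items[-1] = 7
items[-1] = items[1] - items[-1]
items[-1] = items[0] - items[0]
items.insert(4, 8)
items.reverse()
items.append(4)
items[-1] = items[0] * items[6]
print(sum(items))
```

17

items[-2] = 0 → [3, 6, 0, 0, 0]
items[-1] = 7 → [3, 6, 0, 0, 7]
items[-1] = items[1]-items[-1] = 6-7 = -1 → [3, 6, 0, 0, -1]
items[-1] = items[0]-items[0] = 3-3 = 0 → [3, 6, 0, 0, 0]
insert 8 at 4 → [3, 6, 0, 0, 8, 0]
reverse → [0, 8, 0, 0, 6, 3]
append 4 → [0, 8, 0, 0, 6, 3, 4]
items[-1] = items[0]*items[6] = 0*4 = 0 → [0, 8, 0, 0, 6, 3, 0]
sum = 17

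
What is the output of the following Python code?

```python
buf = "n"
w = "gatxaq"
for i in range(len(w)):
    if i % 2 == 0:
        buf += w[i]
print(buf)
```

ngta

i=0: add 'g' → 'ng'
i=1: skip
i=2: add 't' → 'ngt'
i=3: skip
i=4: add 'a' → 'ngta'
i=5: skip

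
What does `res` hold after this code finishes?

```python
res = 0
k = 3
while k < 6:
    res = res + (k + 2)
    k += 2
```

k=3: res = 0+5 = 5
k=5: res = 5+7 = 12

12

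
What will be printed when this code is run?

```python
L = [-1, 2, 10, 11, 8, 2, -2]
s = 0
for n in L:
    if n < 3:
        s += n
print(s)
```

n=-1: <3, s = 0+(-1) = -1
n=2: <3, s = (-1)+2 = 1
n=10: not <3
n=11: not <3
n=8: not <3
n=2: <3, s = 1+2 = 3
n=-2: <3, s = 3+(-2) = 1

1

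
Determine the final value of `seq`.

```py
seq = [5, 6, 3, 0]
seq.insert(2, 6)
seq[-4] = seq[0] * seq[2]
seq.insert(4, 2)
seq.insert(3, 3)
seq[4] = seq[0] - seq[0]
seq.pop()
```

[5, 30, 6, 3, 0, 2]

insert 6 at 2 → [5, 6, 6, 3, 0]
seq[-4] = seq[0]*seq[2] = 5*6 = 30 → [5, 30, 6, 3, 0]
insert 2 at 4 → [5, 30, 6, 3, 2, 0]
insert 3 at 3 → [5, 30, 6, 3, 3, 2, 0]
seq[4] = seq[0]-seq[0] = 5-5 = 0 → [5, 30, 6, 3, 0, 2, 0]
pop() removes 0 → [5, 30, 6, 3, 0, 2]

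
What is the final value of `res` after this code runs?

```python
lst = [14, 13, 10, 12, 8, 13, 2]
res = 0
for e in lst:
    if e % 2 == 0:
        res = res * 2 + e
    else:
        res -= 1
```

e=14: even, res = 0*2+14 = 14
e=13: not even, res = 14-1 = 13
e=10: even, res = 13*2+10 = 36
e=12: even, res = 36*2+12 = 84
e=8: even, res = 84*2+8 = 176
e=13: not even, res = 176-1 = 175
e=2: even, res = 175*2+2 = 352

352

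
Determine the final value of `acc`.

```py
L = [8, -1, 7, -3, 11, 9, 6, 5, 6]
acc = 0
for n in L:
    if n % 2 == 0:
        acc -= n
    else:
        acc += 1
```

n=8: even, acc = 0-8 = -8
n=-1: not even, acc = (-8)+1 = -7
n=7: not even, acc = (-7)+1 = -6
n=-3: not even, acc = (-6)+1 = -5
n=11: not even, acc = (-5)+1 = -4
n=9: not even, acc = (-4)+1 = -3
n=6: even, acc = (-3)-6 = -9
n=5: not even, acc = (-9)+1 = -8
n=6: even, acc = (-8)-6 = -14

-14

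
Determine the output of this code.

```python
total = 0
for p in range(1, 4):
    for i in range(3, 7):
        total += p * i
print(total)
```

p=1,i=3: total = 0+3 = 3
p=1,i=4: total = 3+4 = 7
p=1,i=5: total = 7+5 = 12
p=1,i=6: total = 12+6 = 18
p=2,i=3: total = 18+6 = 24
p=2,i=4: total = 24+8 = 32
p=2,i=5: total = 32+10 = 42
p=2,i=6: total = 42+12 = 54
p=3,i=3: total = 54+9 = 63
p=3,i=4: total = 63+12 = 75
p=3,i=5: total = 75+15 = 90
p=3,i=6: total = 90+18 = 108

108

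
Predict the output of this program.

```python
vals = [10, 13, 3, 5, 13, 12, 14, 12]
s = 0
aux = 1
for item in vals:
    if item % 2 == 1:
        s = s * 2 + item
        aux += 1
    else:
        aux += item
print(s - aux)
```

item=10: not odd; aux=11
item=13: odd, s = 0*2+13 = 13; aux=12
item=3: odd, s = 13*2+3 = 29; aux=13
item=5: odd, s = 29*2+5 = 63; aux=14
item=13: odd, s = 63*2+13 = 139; aux=15
item=12: not odd; aux=27
item=14: not odd; aux=41
item=12: not odd; aux=53
s-aux = 139-53 = 86

86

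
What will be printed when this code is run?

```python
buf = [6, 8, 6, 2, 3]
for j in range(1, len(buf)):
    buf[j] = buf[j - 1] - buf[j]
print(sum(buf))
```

j=1: buf[1] = 6-8 = -2 → [6, -2, 6, 2, 3]
j=2: buf[2] = (-2)-6 = -8 → [6, -2, -8, 2, 3]
j=3: buf[3] = (-8)-2 = -10 → [6, -2, -8, -10, 3]
j=4: buf[4] = (-10)-3 = -13 → [6, -2, -8, -10, -13]
sum = -27

-27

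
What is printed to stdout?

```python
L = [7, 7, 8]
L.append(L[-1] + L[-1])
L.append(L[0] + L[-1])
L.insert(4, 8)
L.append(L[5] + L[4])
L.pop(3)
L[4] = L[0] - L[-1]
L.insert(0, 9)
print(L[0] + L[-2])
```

-15

append L[-1]+L[-1] = 8+8 = 16 → [7, 7, 8, 16]
append L[0]+L[-1] = 7+16 = 23 → [7, 7, 8, 16, 23]
insert 8 at 4 → [7, 7, 8, 16, 8, 23]
append L[5]+L[4] = 23+8 = 31 → [7, 7, 8, 16, 8, 23, 31]
pop(3) removes 16 → [7, 7, 8, 8, 23, 31]
L[4] = L[0]-L[-1] = 7-31 = -24 → [7, 7, 8, 8, -24, 31]
insert 9 at 0 → [9, 7, 7, 8, 8, -24, 31]
L[0]+L[-2] = 9+(-24) = -15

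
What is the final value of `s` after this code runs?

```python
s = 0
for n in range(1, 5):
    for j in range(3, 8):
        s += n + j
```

n=1,j=3: s = 0+4 = 4
n=1,j=4: s = 4+5 = 9
n=1,j=5: s = 9+6 = 15
n=1,j=6: s = 15+7 = 22
n=1,j=7: s = 22+8 = 30
n=2,j=3: s = 30+5 = 35
n=2,j=4: s = 35+6 = 41
n=2,j=5: s = 41+7 = 48
n=2,j=6: s = 48+8 = 56
n=2,j=7: s = 56+9 = 65
n=3,j=3: s = 65+6 = 71
n=3,j=4: s = 71+7 = 78
n=3,j=5: s = 78+8 = 86
n=3,j=6: s = 86+9 = 95
n=3,j=7: s = 95+10 = 105
n=4,j=3: s = 105+7 = 112
n=4,j=4: s = 112+8 = 120
n=4,j=5: s = 120+9 = 129
n=4,j=6: s = 129+10 = 139
n=4,j=7: s = 139+11 = 150

150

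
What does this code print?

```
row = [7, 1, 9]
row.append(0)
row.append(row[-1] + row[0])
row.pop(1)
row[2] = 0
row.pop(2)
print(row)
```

append 0 → [7, 1, 9, 0]
append row[-1]+row[0] = 0+7 = 7 → [7, 1, 9, 0, 7]
pop(1) removes 1 → [7, 9, 0, 7]
row[2] = 0 → [7, 9, 0, 7]
pop(2) removes 0 → [7, 9, 7]

[7, 9, 7]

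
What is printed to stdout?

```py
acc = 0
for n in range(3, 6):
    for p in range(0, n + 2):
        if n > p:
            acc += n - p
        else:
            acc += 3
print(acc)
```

49

n=3,p=0: 3>0, acc = 0+3 = 3
n=3,p=1: 3>1, acc = 3+2 = 5
n=3,p=2: 3>2, acc = 5+1 = 6
n=3,p=3: not 3>3, acc = 6+3 = 9
n=3,p=4: not 3>4, acc = 9+3 = 12
n=4,p=0: 4>0, acc = 12+4 = 16
n=4,p=1: 4>1, acc = 16+3 = 19
n=4,p=2: 4>2, acc = 19+2 = 21
n=4,p=3: 4>3, acc = 21+1 = 22
n=4,p=4: not 4>4, acc = 22+3 = 25
n=4,p=5: not 4>5, acc = 25+3 = 28
n=5,p=0: 5>0, acc = 28+5 = 33
n=5,p=1: 5>1, acc = 33+4 = 37
n=5,p=2: 5>2, acc = 37+3 = 40
n=5,p=3: 5>3, acc = 40+2 = 42
n=5,p=4: 5>4, acc = 42+1 = 43
n=5,p=5: not 5>5, acc = 43+3 = 46
n=5,p=6: not 5>6, acc = 46+3 = 49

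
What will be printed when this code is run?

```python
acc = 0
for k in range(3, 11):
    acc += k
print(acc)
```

k=3: acc = 0+3 = 3
k=4: acc = 3+4 = 7
k=5: acc = 7+5 = 12
k=6: acc = 12+6 = 18
k=7: acc = 18+7 = 25
k=8: acc = 25+8 = 33
k=9: acc = 33+9 = 42
k=10: acc = 42+10 = 52

52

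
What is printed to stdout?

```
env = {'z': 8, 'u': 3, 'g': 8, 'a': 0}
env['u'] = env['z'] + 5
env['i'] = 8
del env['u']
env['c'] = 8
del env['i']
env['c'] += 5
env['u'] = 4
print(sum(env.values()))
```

env['u'] = env['z']+5 = 13 → {'z': 8, 'u': 13, 'g': 8, 'a': 0}
env['i'] = 8 → {'z': 8, 'u': 13, 'g': 8, 'a': 0, 'i': 8}
del 'u' → {'z': 8, 'g': 8, 'a': 0, 'i': 8}
env['c'] = 8 → {'z': 8, 'g': 8, 'a': 0, 'i': 8, 'c': 8}
del 'i' → {'z': 8, 'g': 8, 'a': 0, 'c': 8}
env['c'] = 8+5 = 13 → {'z': 8, 'g': 8, 'a': 0, 'c': 13}
env['u'] = 4 → {'z': 8, 'g': 8, 'a': 0, 'c': 13, 'u': 4}
sum of values = 33

33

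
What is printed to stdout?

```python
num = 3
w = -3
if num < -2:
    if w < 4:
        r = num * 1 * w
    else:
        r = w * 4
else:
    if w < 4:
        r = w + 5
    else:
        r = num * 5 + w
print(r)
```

2

num=3, w=-3
num < -2 is False; w < 4 is True
→ r = w + 5 = 2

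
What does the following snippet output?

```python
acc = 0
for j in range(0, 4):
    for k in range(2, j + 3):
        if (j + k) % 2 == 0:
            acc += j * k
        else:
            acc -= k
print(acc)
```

j=0,k=2: even sum, acc = 0+0 = 0
j=1,k=2: odd sum, acc = 0-2 = -2
j=1,k=3: even sum, acc = (-2)+3 = 1
j=2,k=2: even sum, acc = 1+4 = 5
j=2,k=3: odd sum, acc = 5-3 = 2
j=2,k=4: even sum, acc = 2+8 = 10
j=3,k=2: odd sum, acc = 10-2 = 8
j=3,k=3: even sum, acc = 8+9 = 17
j=3,k=4: odd sum, acc = 17-4 = 13
j=3,k=5: even sum, acc = 13+15 = 28

28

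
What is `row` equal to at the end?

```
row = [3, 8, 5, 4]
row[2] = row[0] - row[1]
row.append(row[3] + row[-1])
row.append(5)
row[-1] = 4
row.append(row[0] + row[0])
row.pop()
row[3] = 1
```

row[2] = row[0]-row[1] = 3-8 = -5 → [3, 8, -5, 4]
append row[3]+row[-1] = 4+4 = 8 → [3, 8, -5, 4, 8]
append 5 → [3, 8, -5, 4, 8, 5]
row[-1] = 4 → [3, 8, -5, 4, 8, 4]
append row[0]+row[0] = 3+3 = 6 → [3, 8, -5, 4, 8, 4, 6]
pop() removes 6 → [3, 8, -5, 4, 8, 4]
row[3] = 1 → [3, 8, -5, 1, 8, 4]

[3, 8, -5, 1, 8, 4]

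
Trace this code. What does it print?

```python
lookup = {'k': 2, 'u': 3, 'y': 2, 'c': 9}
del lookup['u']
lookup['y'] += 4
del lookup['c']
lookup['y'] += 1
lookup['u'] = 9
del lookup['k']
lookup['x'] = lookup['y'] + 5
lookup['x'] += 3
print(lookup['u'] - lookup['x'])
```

del 'u' → {'k': 2, 'y': 2, 'c': 9}
lookup['y'] = 2+4 = 6 → {'k': 2, 'y': 6, 'c': 9}
del 'c' → {'k': 2, 'y': 6}
lookup['y'] = 6+1 = 7 → {'k': 2, 'y': 7}
lookup['u'] = 9 → {'k': 2, 'y': 7, 'u': 9}
del 'k' → {'y': 7, 'u': 9}
lookup['x'] = lookup['y']+5 = 12 → {'y': 7, 'u': 9, 'x': 12}
lookup['x'] = 12+3 = 15 → {'y': 7, 'u': 9, 'x': 15}
lookup['u']-lookup['x'] = 9-15 = -6

-6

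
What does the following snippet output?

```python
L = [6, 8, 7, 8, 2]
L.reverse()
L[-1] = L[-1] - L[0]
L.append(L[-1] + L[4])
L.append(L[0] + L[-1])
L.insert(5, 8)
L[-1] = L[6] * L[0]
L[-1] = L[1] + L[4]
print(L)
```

[2, 8, 7, 8, 4, 8, 8, 12]

reverse → [2, 8, 7, 8, 6]
L[-1] = L[-1]-L[0] = 6-2 = 4 → [2, 8, 7, 8, 4]
append L[-1]+L[4] = 4+4 = 8 → [2, 8, 7, 8, 4, 8]
append L[0]+L[-1] = 2+8 = 10 → [2, 8, 7, 8, 4, 8, 10]
insert 8 at 5 → [2, 8, 7, 8, 4, 8, 8, 10]
L[-1] = L[6]*L[0] = 8*2 = 16 → [2, 8, 7, 8, 4, 8, 8, 16]
L[-1] = L[1]+L[4] = 8+4 = 12 → [2, 8, 7, 8, 4, 8, 8, 12]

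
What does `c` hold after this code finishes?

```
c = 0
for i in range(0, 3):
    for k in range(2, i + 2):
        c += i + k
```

i=1,k=2: c = 0+3 = 3
i=2,k=2: c = 3+4 = 7
i=2,k=3: c = 7+5 = 12

12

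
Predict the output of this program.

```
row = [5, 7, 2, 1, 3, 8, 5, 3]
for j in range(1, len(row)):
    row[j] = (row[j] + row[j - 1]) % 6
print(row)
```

[5, 0, 2, 3, 0, 2, 1, 4]

j=1: row[1] = (7+5)%6 = 0 → [5, 0, 2, 1, 3, 8, 5, 3]
j=2: row[2] = (2+0)%6 = 2 → [5, 0, 2, 1, 3, 8, 5, 3]
j=3: row[3] = (1+2)%6 = 3 → [5, 0, 2, 3, 3, 8, 5, 3]
j=4: row[4] = (3+3)%6 = 0 → [5, 0, 2, 3, 0, 8, 5, 3]
j=5: row[5] = (8+0)%6 = 2 → [5, 0, 2, 3, 0, 2, 5, 3]
j=6: row[6] = (5+2)%6 = 1 → [5, 0, 2, 3, 0, 2, 1, 3]
j=7: row[7] = (3+1)%6 = 4 → [5, 0, 2, 3, 0, 2, 1, 4]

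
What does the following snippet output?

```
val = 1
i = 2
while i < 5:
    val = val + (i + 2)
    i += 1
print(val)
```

16

i=2: val = 1+4 = 5
i=3: val = 5+5 = 10
i=4: val = 10+6 = 16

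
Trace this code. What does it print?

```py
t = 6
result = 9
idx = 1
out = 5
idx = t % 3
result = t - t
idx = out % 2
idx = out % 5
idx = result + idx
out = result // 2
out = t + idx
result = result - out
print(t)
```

idx = 6%3 = 0
result = 6-6 = 0
idx = 5%2 = 1
idx = 5%5 = 0
idx = 0+0 = 0
out = 0//2 = 0
out = 6+0 = 6
result = 0-6 = -6

6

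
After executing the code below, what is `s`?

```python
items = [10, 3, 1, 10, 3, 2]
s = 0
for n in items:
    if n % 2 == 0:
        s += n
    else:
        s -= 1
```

n=10: even, s = 0+10 = 10
n=3: not even, s = 10-1 = 9
n=1: not even, s = 9-1 = 8
n=10: even, s = 8+10 = 18
n=3: not even, s = 18-1 = 17
n=2: even, s = 17+2 = 19

19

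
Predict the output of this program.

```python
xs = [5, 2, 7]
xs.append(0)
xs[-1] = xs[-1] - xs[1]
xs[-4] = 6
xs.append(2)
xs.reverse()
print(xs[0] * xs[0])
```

4

append 0 → [5, 2, 7, 0]
xs[-1] = xs[-1]-xs[1] = 0-2 = -2 → [5, 2, 7, -2]
xs[-4] = 6 → [6, 2, 7, -2]
append 2 → [6, 2, 7, -2, 2]
reverse → [2, -2, 7, 2, 6]
xs[0]*xs[0] = 2*2 = 4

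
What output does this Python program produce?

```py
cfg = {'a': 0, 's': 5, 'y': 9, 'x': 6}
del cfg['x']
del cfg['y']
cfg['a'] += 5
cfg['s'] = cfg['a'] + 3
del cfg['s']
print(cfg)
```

del 'x' → {'a': 0, 's': 5, 'y': 9}
del 'y' → {'a': 0, 's': 5}
cfg['a'] = 0+5 = 5 → {'a': 5, 's': 5}
cfg['s'] = cfg['a']+3 = 8 → {'a': 5, 's': 8}
del 's' → {'a': 5}

{'a': 5}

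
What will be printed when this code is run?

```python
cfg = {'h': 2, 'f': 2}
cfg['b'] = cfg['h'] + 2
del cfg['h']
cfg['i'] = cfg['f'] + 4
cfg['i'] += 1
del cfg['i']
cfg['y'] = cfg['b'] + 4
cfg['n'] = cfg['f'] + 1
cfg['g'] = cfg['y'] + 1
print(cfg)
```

{'f': 2, 'b': 4, 'y': 8, 'n': 3, 'g': 9}

cfg['b'] = cfg['h']+2 = 4 → {'h': 2, 'f': 2, 'b': 4}
del 'h' → {'f': 2, 'b': 4}
cfg['i'] = cfg['f']+4 = 6 → {'f': 2, 'b': 4, 'i': 6}
cfg['i'] = 6+1 = 7 → {'f': 2, 'b': 4, 'i': 7}
del 'i' → {'f': 2, 'b': 4}
cfg['y'] = cfg['b']+4 = 8 → {'f': 2, 'b': 4, 'y': 8}
cfg['n'] = cfg['f']+1 = 3 → {'f': 2, 'b': 4, 'y': 8, 'n': 3}
cfg['g'] = cfg['y']+1 = 9 → {'f': 2, 'b': 4, 'y': 8, 'n': 3, 'g': 9}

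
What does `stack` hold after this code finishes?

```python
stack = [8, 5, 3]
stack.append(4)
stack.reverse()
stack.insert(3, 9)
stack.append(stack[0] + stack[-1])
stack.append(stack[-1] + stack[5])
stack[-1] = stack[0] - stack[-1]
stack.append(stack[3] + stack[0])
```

append 4 → [8, 5, 3, 4]
reverse → [4, 3, 5, 8]
insert 9 at 3 → [4, 3, 5, 9, 8]
append stack[0]+stack[-1] = 4+8 = 12 → [4, 3, 5, 9, 8, 12]
append stack[-1]+stack[5] = 12+12 = 24 → [4, 3, 5, 9, 8, 12, 24]
stack[-1] = stack[0]-stack[-1] = 4-24 = -20 → [4, 3, 5, 9, 8, 12, -20]
append stack[3]+stack[0] = 9+4 = 13 → [4, 3, 5, 9, 8, 12, -20, 13]

[4, 3, 5, 9, 8, 12, -20, 13]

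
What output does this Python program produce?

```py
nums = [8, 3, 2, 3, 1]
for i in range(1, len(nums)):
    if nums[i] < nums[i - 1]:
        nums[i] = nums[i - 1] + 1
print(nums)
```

[8, 9, 10, 11, 12]

i=1: 3<8, nums[1] = 8+1 = 9 → [8, 9, 2, 3, 1]
i=2: 2<9, nums[2] = 9+1 = 10 → [8, 9, 10, 3, 1]
i=3: 3<10, nums[3] = 10+1 = 11 → [8, 9, 10, 11, 1]
i=4: 1<11, nums[4] = 11+1 = 12 → [8, 9, 10, 11, 12]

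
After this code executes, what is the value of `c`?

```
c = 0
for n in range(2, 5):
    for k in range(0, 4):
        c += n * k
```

54

n=2,k=0: c = 0+0 = 0
n=2,k=1: c = 0+2 = 2
n=2,k=2: c = 2+4 = 6
n=2,k=3: c = 6+6 = 12
n=3,k=0: c = 12+0 = 12
n=3,k=1: c = 12+3 = 15
n=3,k=2: c = 15+6 = 21
n=3,k=3: c = 21+9 = 30
n=4,k=0: c = 30+0 = 30
n=4,k=1: c = 30+4 = 34
n=4,k=2: c = 34+8 = 42
n=4,k=3: c = 42+12 = 54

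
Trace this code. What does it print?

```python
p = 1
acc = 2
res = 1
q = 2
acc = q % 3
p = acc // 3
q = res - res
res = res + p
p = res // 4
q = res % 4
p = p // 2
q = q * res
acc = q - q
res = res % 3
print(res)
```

1

acc = 2%3 = 2
p = 2//3 = 0
q = 1-1 = 0
res = 1+0 = 1
p = 1//4 = 0
q = 1%4 = 1
p = 0//2 = 0
q = 1*1 = 1
acc = 1-1 = 0
res = 1%3 = 1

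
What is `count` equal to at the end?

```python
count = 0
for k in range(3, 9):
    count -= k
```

k=3: count = 0-3 = -3
k=4: count = (-3)-4 = -7
k=5: count = (-7)-5 = -12
k=6: count = (-12)-6 = -18
k=7: count = (-18)-7 = -25
k=8: count = (-25)-8 = -33

-33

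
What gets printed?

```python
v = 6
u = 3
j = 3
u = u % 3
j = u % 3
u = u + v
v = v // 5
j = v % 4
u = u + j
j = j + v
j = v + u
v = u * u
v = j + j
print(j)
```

8

u = 3%3 = 0
j = 0%3 = 0
u = 0+6 = 6
v = 6//5 = 1
j = 1%4 = 1
u = 6+1 = 7
j = 1+1 = 2
j = 1+7 = 8
v = 7*7 = 49
v = 8+8 = 16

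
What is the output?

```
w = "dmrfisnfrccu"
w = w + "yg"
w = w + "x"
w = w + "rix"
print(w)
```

dmrfisnfrccuygxrix

+ 'yg' → 'dmrfisnfrccuyg'
+ 'x' → 'dmrfisnfrccuygx'
+ 'rix' → 'dmrfisnfrccuygxrix'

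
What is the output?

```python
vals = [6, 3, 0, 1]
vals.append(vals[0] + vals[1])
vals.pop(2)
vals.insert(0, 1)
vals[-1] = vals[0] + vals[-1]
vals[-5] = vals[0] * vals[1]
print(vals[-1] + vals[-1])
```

20

append vals[0]+vals[1] = 6+3 = 9 → [6, 3, 0, 1, 9]
pop(2) removes 0 → [6, 3, 1, 9]
insert 1 at 0 → [1, 6, 3, 1, 9]
vals[-1] = vals[0]+vals[-1] = 1+9 = 10 → [1, 6, 3, 1, 10]
vals[-5] = vals[0]*vals[1] = 1*6 = 6 → [6, 6, 3, 1, 10]
vals[-1]+vals[-1] = 10+10 = 20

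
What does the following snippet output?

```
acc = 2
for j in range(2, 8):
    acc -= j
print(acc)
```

-25

j=2: acc = 2-2 = 0
j=3: acc = 0-3 = -3
j=4: acc = (-3)-4 = -7
j=5: acc = (-7)-5 = -12
j=6: acc = (-12)-6 = -18
j=7: acc = (-18)-7 = -25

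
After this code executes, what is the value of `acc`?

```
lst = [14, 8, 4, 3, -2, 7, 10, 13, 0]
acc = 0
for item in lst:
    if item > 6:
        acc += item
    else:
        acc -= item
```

item=14: >6, acc = 0+14 = 14
item=8: >6, acc = 14+8 = 22
item=4: not >6, acc = 22-4 = 18
item=3: not >6, acc = 18-3 = 15
item=-2: not >6, acc = 15-(-2) = 17
item=7: >6, acc = 17+7 = 24
item=10: >6, acc = 24+10 = 34
item=13: >6, acc = 34+13 = 47
item=0: not >6, acc = 47-0 = 47

47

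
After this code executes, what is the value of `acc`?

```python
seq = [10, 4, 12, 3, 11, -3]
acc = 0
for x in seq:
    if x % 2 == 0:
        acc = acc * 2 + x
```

x=10: even, acc = 0*2+10 = 10
x=4: even, acc = 10*2+4 = 24
x=12: even, acc = 24*2+12 = 60
x=3: not even
x=11: not even
x=-3: not even

60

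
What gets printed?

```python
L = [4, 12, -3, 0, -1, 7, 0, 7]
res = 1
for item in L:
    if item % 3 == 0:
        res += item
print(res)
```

10

item=4: not %3==0
item=12: %3==0, res = 1+12 = 13
item=-3: %3==0, res = 13+(-3) = 10
item=0: %3==0, res = 10+0 = 10
item=-1: not %3==0
item=7: not %3==0
item=0: %3==0, res = 10+0 = 10
item=7: not %3==0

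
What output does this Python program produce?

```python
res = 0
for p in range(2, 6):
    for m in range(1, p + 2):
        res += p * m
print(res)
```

p=2,m=1: res = 0+2 = 2
p=2,m=2: res = 2+4 = 6
p=2,m=3: res = 6+6 = 12
p=3,m=1: res = 12+3 = 15
p=3,m=2: res = 15+6 = 21
p=3,m=3: res = 21+9 = 30
p=3,m=4: res = 30+12 = 42
p=4,m=1: res = 42+4 = 46
p=4,m=2: res = 46+8 = 54
p=4,m=3: res = 54+12 = 66
p=4,m=4: res = 66+16 = 82
p=4,m=5: res = 82+20 = 102
p=5,m=1: res = 102+5 = 107
p=5,m=2: res = 107+10 = 117
p=5,m=3: res = 117+15 = 132
p=5,m=4: res = 132+20 = 152
p=5,m=5: res = 152+25 = 177
p=5,m=6: res = 177+30 = 207

207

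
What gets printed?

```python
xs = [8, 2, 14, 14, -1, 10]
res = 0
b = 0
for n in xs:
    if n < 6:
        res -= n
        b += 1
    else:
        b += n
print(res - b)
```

n=8: not <6; b=8
n=2: <6, res = 0-2 = -2; b=9
n=14: not <6; b=23
n=14: not <6; b=37
n=-1: <6, res = (-2)-(-1) = -1; b=38
n=10: not <6; b=48
res-b = (-1)-48 = -49

-49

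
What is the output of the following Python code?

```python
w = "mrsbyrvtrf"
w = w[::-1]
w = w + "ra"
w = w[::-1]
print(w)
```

armrsbyrvtrf

reverse → 'frtvrybsrm'
+ 'ra' → 'frtvrybsrmra'
reverse → 'armrsbyrvtrf'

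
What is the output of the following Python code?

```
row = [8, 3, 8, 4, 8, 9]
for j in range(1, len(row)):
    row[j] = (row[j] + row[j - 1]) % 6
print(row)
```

j=1: row[1] = (3+8)%6 = 5 → [8, 5, 8, 4, 8, 9]
j=2: row[2] = (8+5)%6 = 1 → [8, 5, 1, 4, 8, 9]
j=3: row[3] = (4+1)%6 = 5 → [8, 5, 1, 5, 8, 9]
j=4: row[4] = (8+5)%6 = 1 → [8, 5, 1, 5, 1, 9]
j=5: row[5] = (9+1)%6 = 4 → [8, 5, 1, 5, 1, 4]

[8, 5, 1, 5, 1, 4]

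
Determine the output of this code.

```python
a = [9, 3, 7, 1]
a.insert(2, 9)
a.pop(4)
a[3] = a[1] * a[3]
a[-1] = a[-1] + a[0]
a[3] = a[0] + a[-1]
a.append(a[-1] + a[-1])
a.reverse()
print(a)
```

[78, 39, 9, 3, 9]

insert 9 at 2 → [9, 3, 9, 7, 1]
pop(4) removes 1 → [9, 3, 9, 7]
a[3] = a[1]*a[3] = 3*7 = 21 → [9, 3, 9, 21]
a[-1] = a[-1]+a[0] = 21+9 = 30 → [9, 3, 9, 30]
a[3] = a[0]+a[-1] = 9+30 = 39 → [9, 3, 9, 39]
append a[-1]+a[-1] = 39+39 = 78 → [9, 3, 9, 39, 78]
reverse → [78, 39, 9, 3, 9]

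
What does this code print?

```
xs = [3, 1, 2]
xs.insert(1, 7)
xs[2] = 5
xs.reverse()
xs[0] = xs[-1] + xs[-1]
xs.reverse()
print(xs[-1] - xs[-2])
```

insert 7 at 1 → [3, 7, 1, 2]
xs[2] = 5 → [3, 7, 5, 2]
reverse → [2, 5, 7, 3]
xs[0] = xs[-1]+xs[-1] = 3+3 = 6 → [6, 5, 7, 3]
reverse → [3, 7, 5, 6]
xs[-1]-xs[-2] = 6-5 = 1

1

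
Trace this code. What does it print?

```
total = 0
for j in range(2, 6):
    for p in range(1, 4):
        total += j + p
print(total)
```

66

j=2,p=1: total = 0+3 = 3
j=2,p=2: total = 3+4 = 7
j=2,p=3: total = 7+5 = 12
j=3,p=1: total = 12+4 = 16
j=3,p=2: total = 16+5 = 21
j=3,p=3: total = 21+6 = 27
j=4,p=1: total = 27+5 = 32
j=4,p=2: total = 32+6 = 38
j=4,p=3: total = 38+7 = 45
j=5,p=1: total = 45+6 = 51
j=5,p=2: total = 51+7 = 58
j=5,p=3: total = 58+8 = 66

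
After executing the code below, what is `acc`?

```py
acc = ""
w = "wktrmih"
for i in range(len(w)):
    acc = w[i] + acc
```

i=0: prepend 'w' → 'w'
i=1: prepend 'k' → 'kw'
i=2: prepend 't' → 'tkw'
i=3: prepend 'r' → 'rtkw'
i=4: prepend 'm' → 'mrtkw'
i=5: prepend 'i' → 'imrtkw'
i=6: prepend 'h' → 'himrtkw'

'himrtkw'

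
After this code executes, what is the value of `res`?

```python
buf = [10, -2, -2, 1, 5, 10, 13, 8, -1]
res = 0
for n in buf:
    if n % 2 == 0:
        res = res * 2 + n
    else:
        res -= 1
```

153

n=10: even, res = 0*2+10 = 10
n=-2: even, res = 10*2+(-2) = 18
n=-2: even, res = 18*2+(-2) = 34
n=1: not even, res = 34-1 = 33
n=5: not even, res = 33-1 = 32
n=10: even, res = 32*2+10 = 74
n=13: not even, res = 74-1 = 73
n=8: even, res = 73*2+8 = 154
n=-1: not even, res = 154-1 = 153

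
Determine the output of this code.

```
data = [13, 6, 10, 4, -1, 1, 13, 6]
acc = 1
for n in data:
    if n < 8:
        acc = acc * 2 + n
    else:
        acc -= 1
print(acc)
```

n=13: not <8, acc = 1-1 = 0
n=6: <8, acc = 0*2+6 = 6
n=10: not <8, acc = 6-1 = 5
n=4: <8, acc = 5*2+4 = 14
n=-1: <8, acc = 14*2+(-1) = 27
n=1: <8, acc = 27*2+1 = 55
n=13: not <8, acc = 55-1 = 54
n=6: <8, acc = 54*2+6 = 114

114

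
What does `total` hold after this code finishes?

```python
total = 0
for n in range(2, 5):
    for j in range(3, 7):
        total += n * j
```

162

n=2,j=3: total = 0+6 = 6
n=2,j=4: total = 6+8 = 14
n=2,j=5: total = 14+10 = 24
n=2,j=6: total = 24+12 = 36
n=3,j=3: total = 36+9 = 45
n=3,j=4: total = 45+12 = 57
n=3,j=5: total = 57+15 = 72
n=3,j=6: total = 72+18 = 90
n=4,j=3: total = 90+12 = 102
n=4,j=4: total = 102+16 = 118
n=4,j=5: total = 118+20 = 138
n=4,j=6: total = 138+24 = 162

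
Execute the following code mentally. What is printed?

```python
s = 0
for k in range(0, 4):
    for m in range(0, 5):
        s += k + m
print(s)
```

70

k=0,m=0: s = 0+0 = 0
k=0,m=1: s = 0+1 = 1
k=0,m=2: s = 1+2 = 3
k=0,m=3: s = 3+3 = 6
k=0,m=4: s = 6+4 = 10
k=1,m=0: s = 10+1 = 11
k=1,m=1: s = 11+2 = 13
k=1,m=2: s = 13+3 = 16
k=1,m=3: s = 16+4 = 20
k=1,m=4: s = 20+5 = 25
k=2,m=0: s = 25+2 = 27
k=2,m=1: s = 27+3 = 30
k=2,m=2: s = 30+4 = 34
k=2,m=3: s = 34+5 = 39
k=2,m=4: s = 39+6 = 45
k=3,m=0: s = 45+3 = 48
k=3,m=1: s = 48+4 = 52
k=3,m=2: s = 52+5 = 57
k=3,m=3: s = 57+6 = 63
k=3,m=4: s = 63+7 = 70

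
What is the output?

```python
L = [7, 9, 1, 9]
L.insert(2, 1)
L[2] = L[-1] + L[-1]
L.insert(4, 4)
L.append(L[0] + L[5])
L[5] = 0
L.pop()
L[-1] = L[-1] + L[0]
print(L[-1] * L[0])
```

insert 1 at 2 → [7, 9, 1, 1, 9]
L[2] = L[-1]+L[-1] = 9+9 = 18 → [7, 9, 18, 1, 9]
insert 4 at 4 → [7, 9, 18, 1, 4, 9]
append L[0]+L[5] = 7+9 = 16 → [7, 9, 18, 1, 4, 9, 16]
L[5] = 0 → [7, 9, 18, 1, 4, 0, 16]
pop() removes 16 → [7, 9, 18, 1, 4, 0]
L[-1] = L[-1]+L[0] = 0+7 = 7 → [7, 9, 18, 1, 4, 7]
L[-1]*L[0] = 7*7 = 49

49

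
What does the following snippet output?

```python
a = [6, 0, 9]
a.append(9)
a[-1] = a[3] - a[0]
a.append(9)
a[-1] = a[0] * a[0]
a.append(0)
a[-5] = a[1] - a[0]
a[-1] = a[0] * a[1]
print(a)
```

[6, -6, 9, 3, 36, -36]

append 9 → [6, 0, 9, 9]
a[-1] = a[3]-a[0] = 9-6 = 3 → [6, 0, 9, 3]
append 9 → [6, 0, 9, 3, 9]
a[-1] = a[0]*a[0] = 6*6 = 36 → [6, 0, 9, 3, 36]
append 0 → [6, 0, 9, 3, 36, 0]
a[-5] = a[1]-a[0] = 0-6 = -6 → [6, -6, 9, 3, 36, 0]
a[-1] = a[0]*a[1] = 6*(-6) = -36 → [6, -6, 9, 3, 36, -36]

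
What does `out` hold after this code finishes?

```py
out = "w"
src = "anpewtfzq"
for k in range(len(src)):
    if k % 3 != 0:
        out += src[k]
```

'wnpwtzq'

k=0: skip
k=1: add 'n' → 'wn'
k=2: add 'p' → 'wnp'
k=3: skip
k=4: add 'w' → 'wnpw'
k=5: add 't' → 'wnpwt'
k=6: skip
k=7: add 'z' → 'wnpwtz'
k=8: add 'q' → 'wnpwtzq'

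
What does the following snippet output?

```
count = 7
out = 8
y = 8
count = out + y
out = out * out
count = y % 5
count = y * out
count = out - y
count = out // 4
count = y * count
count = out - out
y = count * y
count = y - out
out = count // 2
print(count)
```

-64

count = 8+8 = 16
out = 8*8 = 64
count = 8%5 = 3
count = 8*64 = 512
count = 64-8 = 56
count = 64//4 = 16
count = 8*16 = 128
count = 64-64 = 0
y = 0*8 = 0
count = 0-64 = -64
out = (-64)//2 = -32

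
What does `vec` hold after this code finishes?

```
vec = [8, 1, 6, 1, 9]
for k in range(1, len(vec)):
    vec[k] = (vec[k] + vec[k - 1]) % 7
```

k=1: vec[1] = (1+8)%7 = 2 → [8, 2, 6, 1, 9]
k=2: vec[2] = (6+2)%7 = 1 → [8, 2, 1, 1, 9]
k=3: vec[3] = (1+1)%7 = 2 → [8, 2, 1, 2, 9]
k=4: vec[4] = (9+2)%7 = 4 → [8, 2, 1, 2, 4]

[8, 2, 1, 2, 4]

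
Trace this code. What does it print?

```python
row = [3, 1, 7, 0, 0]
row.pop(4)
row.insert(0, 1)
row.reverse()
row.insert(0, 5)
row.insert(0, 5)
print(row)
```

[5, 5, 0, 7, 1, 3, 1]

pop(4) removes 0 → [3, 1, 7, 0]
insert 1 at 0 → [1, 3, 1, 7, 0]
reverse → [0, 7, 1, 3, 1]
insert 5 at 0 → [5, 0, 7, 1, 3, 1]
insert 5 at 0 → [5, 5, 0, 7, 1, 3, 1]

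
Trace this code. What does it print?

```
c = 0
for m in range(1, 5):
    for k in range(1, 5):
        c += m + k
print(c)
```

m=1,k=1: c = 0+2 = 2
m=1,k=2: c = 2+3 = 5
m=1,k=3: c = 5+4 = 9
m=1,k=4: c = 9+5 = 14
m=2,k=1: c = 14+3 = 17
m=2,k=2: c = 17+4 = 21
m=2,k=3: c = 21+5 = 26
m=2,k=4: c = 26+6 = 32
m=3,k=1: c = 32+4 = 36
m=3,k=2: c = 36+5 = 41
m=3,k=3: c = 41+6 = 47
m=3,k=4: c = 47+7 = 54
m=4,k=1: c = 54+5 = 59
m=4,k=2: c = 59+6 = 65
m=4,k=3: c = 65+7 = 72
m=4,k=4: c = 72+8 = 80

80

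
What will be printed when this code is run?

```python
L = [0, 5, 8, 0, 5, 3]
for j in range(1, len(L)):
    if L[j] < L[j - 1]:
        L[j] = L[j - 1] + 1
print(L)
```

[0, 5, 8, 9, 10, 11]

j=1: 5>=0, unchanged → [0, 5, 8, 0, 5, 3]
j=2: 8>=5, unchanged → [0, 5, 8, 0, 5, 3]
j=3: 0<8, L[3] = 8+1 = 9 → [0, 5, 8, 9, 5, 3]
j=4: 5<9, L[4] = 9+1 = 10 → [0, 5, 8, 9, 10, 3]
j=5: 3<10, L[5] = 10+1 = 11 → [0, 5, 8, 9, 10, 11]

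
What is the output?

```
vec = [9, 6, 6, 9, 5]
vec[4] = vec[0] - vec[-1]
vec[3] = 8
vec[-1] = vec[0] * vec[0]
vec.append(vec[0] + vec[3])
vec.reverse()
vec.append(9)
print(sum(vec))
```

vec[4] = vec[0]-vec[-1] = 9-5 = 4 → [9, 6, 6, 9, 4]
vec[3] = 8 → [9, 6, 6, 8, 4]
vec[-1] = vec[0]*vec[0] = 9*9 = 81 → [9, 6, 6, 8, 81]
append vec[0]+vec[3] = 9+8 = 17 → [9, 6, 6, 8, 81, 17]
reverse → [17, 81, 8, 6, 6, 9]
append 9 → [17, 81, 8, 6, 6, 9, 9]
sum = 136

136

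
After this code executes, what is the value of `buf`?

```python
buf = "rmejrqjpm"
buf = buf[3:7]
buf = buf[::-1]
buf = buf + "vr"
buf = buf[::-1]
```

slice [3:7] → 'jrqj'
reverse → 'jqrj'
+ 'vr' → 'jqrjvr'
reverse → 'rvjrqj'

'rvjrqj'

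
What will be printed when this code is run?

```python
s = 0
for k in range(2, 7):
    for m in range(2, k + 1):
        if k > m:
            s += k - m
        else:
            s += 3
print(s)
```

35

k=2,m=2: not 2>2, s = 0+3 = 3
k=3,m=2: 3>2, s = 3+1 = 4
k=3,m=3: not 3>3, s = 4+3 = 7
k=4,m=2: 4>2, s = 7+2 = 9
k=4,m=3: 4>3, s = 9+1 = 10
k=4,m=4: not 4>4, s = 10+3 = 13
k=5,m=2: 5>2, s = 13+3 = 16
k=5,m=3: 5>3, s = 16+2 = 18
k=5,m=4: 5>4, s = 18+1 = 19
k=5,m=5: not 5>5, s = 19+3 = 22
k=6,m=2: 6>2, s = 22+4 = 26
k=6,m=3: 6>3, s = 26+3 = 29
k=6,m=4: 6>4, s = 29+2 = 31
k=6,m=5: 6>5, s = 31+1 = 32
k=6,m=6: not 6>6, s = 32+3 = 35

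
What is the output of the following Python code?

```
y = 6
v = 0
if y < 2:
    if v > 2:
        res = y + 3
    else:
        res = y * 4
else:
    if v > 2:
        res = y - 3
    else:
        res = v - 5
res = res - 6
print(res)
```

-11

y=6, v=0
y < 2 is False; v > 2 is False
→ res = v - 5 = -5
res = (-5)-6 = -11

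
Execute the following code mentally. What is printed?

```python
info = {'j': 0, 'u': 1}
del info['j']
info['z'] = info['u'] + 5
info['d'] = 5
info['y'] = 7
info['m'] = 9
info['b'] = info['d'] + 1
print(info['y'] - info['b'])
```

del 'j' → {'u': 1}
info['z'] = info['u']+5 = 6 → {'u': 1, 'z': 6}
info['d'] = 5 → {'u': 1, 'z': 6, 'd': 5}
info['y'] = 7 → {'u': 1, 'z': 6, 'd': 5, 'y': 7}
info['m'] = 9 → {'u': 1, 'z': 6, 'd': 5, 'y': 7, 'm': 9}
info['b'] = info['d']+1 = 6 → {'u': 1, 'z': 6, 'd': 5, 'y': 7, 'm': 9, 'b': 6}
info['y']-info['b'] = 7-6 = 1

1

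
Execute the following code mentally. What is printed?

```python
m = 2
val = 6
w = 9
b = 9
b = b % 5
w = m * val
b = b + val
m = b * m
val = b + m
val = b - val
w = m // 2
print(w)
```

b = 9%5 = 4
w = 2*6 = 12
b = 4+6 = 10
m = 10*2 = 20
val = 10+20 = 30
val = 10-30 = -20
w = 20//2 = 10

10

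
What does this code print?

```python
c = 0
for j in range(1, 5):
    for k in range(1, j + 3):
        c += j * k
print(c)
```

155

j=1,k=1: c = 0+1 = 1
j=1,k=2: c = 1+2 = 3
j=1,k=3: c = 3+3 = 6
j=2,k=1: c = 6+2 = 8
j=2,k=2: c = 8+4 = 12
j=2,k=3: c = 12+6 = 18
j=2,k=4: c = 18+8 = 26
j=3,k=1: c = 26+3 = 29
j=3,k=2: c = 29+6 = 35
j=3,k=3: c = 35+9 = 44
j=3,k=4: c = 44+12 = 56
j=3,k=5: c = 56+15 = 71
j=4,k=1: c = 71+4 = 75
j=4,k=2: c = 75+8 = 83
j=4,k=3: c = 83+12 = 95
j=4,k=4: c = 95+16 = 111
j=4,k=5: c = 111+20 = 131
j=4,k=6: c = 131+24 = 155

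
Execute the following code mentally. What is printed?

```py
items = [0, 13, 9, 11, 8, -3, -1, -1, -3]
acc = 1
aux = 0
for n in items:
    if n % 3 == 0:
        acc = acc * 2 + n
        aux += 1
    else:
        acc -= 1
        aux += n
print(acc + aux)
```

57

n=0: %3==0, acc = 1*2+0 = 2; aux=1
n=13: not %3==0, acc = 2-1 = 1; aux=14
n=9: %3==0, acc = 1*2+9 = 11; aux=15
n=11: not %3==0, acc = 11-1 = 10; aux=26
n=8: not %3==0, acc = 10-1 = 9; aux=34
n=-3: %3==0, acc = 9*2+(-3) = 15; aux=35
n=-1: not %3==0, acc = 15-1 = 14; aux=34
n=-1: not %3==0, acc = 14-1 = 13; aux=33
n=-3: %3==0, acc = 13*2+(-3) = 23; aux=34
acc+aux = 23+34 = 57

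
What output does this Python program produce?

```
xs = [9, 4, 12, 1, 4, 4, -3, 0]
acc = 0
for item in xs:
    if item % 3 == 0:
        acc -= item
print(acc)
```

item=9: %3==0, acc = 0-9 = -9
item=4: not %3==0
item=12: %3==0, acc = (-9)-12 = -21
item=1: not %3==0
item=4: not %3==0
item=4: not %3==0
item=-3: %3==0, acc = (-21)-(-3) = -18
item=0: %3==0, acc = (-18)-0 = -18

-18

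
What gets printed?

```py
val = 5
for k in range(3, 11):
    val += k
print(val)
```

57

k=3: val = 5+3 = 8
k=4: val = 8+4 = 12
k=5: val = 12+5 = 17
k=6: val = 17+6 = 23
k=7: val = 23+7 = 30
k=8: val = 30+8 = 38
k=9: val = 38+9 = 47
k=10: val = 47+10 = 57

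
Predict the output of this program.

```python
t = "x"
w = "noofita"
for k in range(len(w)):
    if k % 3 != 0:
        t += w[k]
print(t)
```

k=0: skip
k=1: add 'o' → 'xo'
k=2: add 'o' → 'xoo'
k=3: skip
k=4: add 'i' → 'xooi'
k=5: add 't' → 'xooit'
k=6: skip

xooit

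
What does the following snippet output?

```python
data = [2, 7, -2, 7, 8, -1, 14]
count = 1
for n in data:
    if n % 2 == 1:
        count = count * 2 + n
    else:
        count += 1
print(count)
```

64

n=2: not odd, count = 1+1 = 2
n=7: odd, count = 2*2+7 = 11
n=-2: not odd, count = 11+1 = 12
n=7: odd, count = 12*2+7 = 31
n=8: not odd, count = 31+1 = 32
n=-1: odd, count = 32*2+(-1) = 63
n=14: not odd, count = 63+1 = 64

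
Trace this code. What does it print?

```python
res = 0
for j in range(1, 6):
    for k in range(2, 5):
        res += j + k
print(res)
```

90

j=1,k=2: res = 0+3 = 3
j=1,k=3: res = 3+4 = 7
j=1,k=4: res = 7+5 = 12
j=2,k=2: res = 12+4 = 16
j=2,k=3: res = 16+5 = 21
j=2,k=4: res = 21+6 = 27
j=3,k=2: res = 27+5 = 32
j=3,k=3: res = 32+6 = 38
j=3,k=4: res = 38+7 = 45
j=4,k=2: res = 45+6 = 51
j=4,k=3: res = 51+7 = 58
j=4,k=4: res = 58+8 = 66
j=5,k=2: res = 66+7 = 73
j=5,k=3: res = 73+8 = 81
j=5,k=4: res = 81+9 = 90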